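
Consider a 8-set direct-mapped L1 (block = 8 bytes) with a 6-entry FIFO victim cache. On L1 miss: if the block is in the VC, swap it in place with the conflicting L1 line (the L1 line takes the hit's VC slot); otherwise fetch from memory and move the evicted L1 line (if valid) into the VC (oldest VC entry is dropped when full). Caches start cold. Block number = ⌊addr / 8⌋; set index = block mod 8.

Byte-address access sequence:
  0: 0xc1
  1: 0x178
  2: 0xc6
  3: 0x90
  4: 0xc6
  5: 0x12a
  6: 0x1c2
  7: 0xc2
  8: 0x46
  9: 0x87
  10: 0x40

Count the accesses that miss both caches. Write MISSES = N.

#0 0xc1→b24/s0 MISS; vc=[]
#1 0x178→b47/s7 MISS; vc=[]
#2 0xc6→b24/s0 L1-HIT; vc=[]
#3 0x90→b18/s2 MISS; vc=[]
#4 0xc6→b24/s0 L1-HIT; vc=[]
#5 0x12a→b37/s5 MISS; vc=[]
#6 0x1c2→b56/s0 MISS; vc=[24]
#7 0xc2→b24/s0 VC-HIT; vc=[56]
#8 0x46→b8/s0 MISS; vc=[56,24]
#9 0x87→b16/s0 MISS; vc=[56,24,8]
#10 0x40→b8/s0 VC-HIT; vc=[56,24,16]

MISSES = 7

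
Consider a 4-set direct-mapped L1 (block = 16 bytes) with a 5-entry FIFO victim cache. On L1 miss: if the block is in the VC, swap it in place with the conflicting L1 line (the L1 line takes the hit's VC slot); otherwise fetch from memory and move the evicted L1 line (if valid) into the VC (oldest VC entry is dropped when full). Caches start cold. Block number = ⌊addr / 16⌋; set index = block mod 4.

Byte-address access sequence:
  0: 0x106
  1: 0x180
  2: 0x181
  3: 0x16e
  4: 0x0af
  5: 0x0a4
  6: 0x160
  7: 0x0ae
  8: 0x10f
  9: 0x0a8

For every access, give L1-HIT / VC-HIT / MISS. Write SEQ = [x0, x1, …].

SEQ = [MISS, MISS, L1-HIT, MISS, MISS, L1-HIT, VC-HIT, VC-HIT, VC-HIT, L1-HIT]

0: 0x106 (blk 16, set 0) → MISS  vc=[]
1: 0x180 (blk 24, set 0) → MISS  vc=[16]
2: 0x181 (blk 24, set 0) → L1-HIT  vc=[16]
3: 0x16e (blk 22, set 2) → MISS  vc=[16]
4: 0xaf (blk 10, set 2) → MISS  vc=[16, 22]
5: 0xa4 (blk 10, set 2) → L1-HIT  vc=[16, 22]
6: 0x160 (blk 22, set 2) → VC-HIT  vc=[16, 10]
7: 0xae (blk 10, set 2) → VC-HIT  vc=[16, 22]
8: 0x10f (blk 16, set 0) → VC-HIT  vc=[24, 22]
9: 0xa8 (blk 10, set 2) → L1-HIT  vc=[24, 22]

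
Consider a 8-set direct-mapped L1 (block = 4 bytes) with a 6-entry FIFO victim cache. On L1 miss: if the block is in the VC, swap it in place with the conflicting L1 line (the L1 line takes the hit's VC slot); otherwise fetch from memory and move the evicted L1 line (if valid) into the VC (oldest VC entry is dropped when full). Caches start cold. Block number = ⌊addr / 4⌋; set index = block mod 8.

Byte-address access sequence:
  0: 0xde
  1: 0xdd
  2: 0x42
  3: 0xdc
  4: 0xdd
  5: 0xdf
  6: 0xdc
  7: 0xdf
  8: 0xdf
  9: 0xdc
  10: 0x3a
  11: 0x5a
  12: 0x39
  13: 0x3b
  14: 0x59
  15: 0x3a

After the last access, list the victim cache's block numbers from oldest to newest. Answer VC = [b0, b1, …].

0: 0xde (blk 55, set 7) → MISS  vc=[]
1: 0xdd (blk 55, set 7) → L1-HIT  vc=[]
2: 0x42 (blk 16, set 0) → MISS  vc=[]
3: 0xdc (blk 55, set 7) → L1-HIT  vc=[]
4: 0xdd (blk 55, set 7) → L1-HIT  vc=[]
5: 0xdf (blk 55, set 7) → L1-HIT  vc=[]
6: 0xdc (blk 55, set 7) → L1-HIT  vc=[]
7: 0xdf (blk 55, set 7) → L1-HIT  vc=[]
8: 0xdf (blk 55, set 7) → L1-HIT  vc=[]
9: 0xdc (blk 55, set 7) → L1-HIT  vc=[]
10: 0x3a (blk 14, set 6) → MISS  vc=[]
11: 0x5a (blk 22, set 6) → MISS  vc=[14]
12: 0x39 (blk 14, set 6) → VC-HIT  vc=[22]
13: 0x3b (blk 14, set 6) → L1-HIT  vc=[22]
14: 0x59 (blk 22, set 6) → VC-HIT  vc=[14]
15: 0x3a (blk 14, set 6) → VC-HIT  vc=[22]

VC = [22]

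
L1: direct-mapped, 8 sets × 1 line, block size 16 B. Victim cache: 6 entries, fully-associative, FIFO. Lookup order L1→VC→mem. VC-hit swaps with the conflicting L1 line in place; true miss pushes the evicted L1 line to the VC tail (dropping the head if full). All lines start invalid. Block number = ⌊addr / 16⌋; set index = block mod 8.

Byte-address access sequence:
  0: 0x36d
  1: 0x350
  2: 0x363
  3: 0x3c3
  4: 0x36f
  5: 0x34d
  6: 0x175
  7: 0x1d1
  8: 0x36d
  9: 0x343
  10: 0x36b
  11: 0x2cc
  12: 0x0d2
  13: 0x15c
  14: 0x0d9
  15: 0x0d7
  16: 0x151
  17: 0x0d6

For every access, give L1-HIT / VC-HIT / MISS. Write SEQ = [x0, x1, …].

SEQ = [MISS, MISS, L1-HIT, MISS, L1-HIT, MISS, MISS, MISS, L1-HIT, L1-HIT, L1-HIT, MISS, MISS, MISS, VC-HIT, L1-HIT, VC-HIT, VC-HIT]

0: 0x36d (blk 54, set 6) → MISS  vc=[]
1: 0x350 (blk 53, set 5) → MISS  vc=[]
2: 0x363 (blk 54, set 6) → L1-HIT  vc=[]
3: 0x3c3 (blk 60, set 4) → MISS  vc=[]
4: 0x36f (blk 54, set 6) → L1-HIT  vc=[]
5: 0x34d (blk 52, set 4) → MISS  vc=[60]
6: 0x175 (blk 23, set 7) → MISS  vc=[60]
7: 0x1d1 (blk 29, set 5) → MISS  vc=[60, 53]
8: 0x36d (blk 54, set 6) → L1-HIT  vc=[60, 53]
9: 0x343 (blk 52, set 4) → L1-HIT  vc=[60, 53]
10: 0x36b (blk 54, set 6) → L1-HIT  vc=[60, 53]
11: 0x2cc (blk 44, set 4) → MISS  vc=[60, 53, 52]
12: 0xd2 (blk 13, set 5) → MISS  vc=[60, 53, 52, 29]
13: 0x15c (blk 21, set 5) → MISS  vc=[60, 53, 52, 29, 13]
14: 0xd9 (blk 13, set 5) → VC-HIT  vc=[60, 53, 52, 29, 21]
15: 0xd7 (blk 13, set 5) → L1-HIT  vc=[60, 53, 52, 29, 21]
16: 0x151 (blk 21, set 5) → VC-HIT  vc=[60, 53, 52, 29, 13]
17: 0xd6 (blk 13, set 5) → VC-HIT  vc=[60, 53, 52, 29, 21]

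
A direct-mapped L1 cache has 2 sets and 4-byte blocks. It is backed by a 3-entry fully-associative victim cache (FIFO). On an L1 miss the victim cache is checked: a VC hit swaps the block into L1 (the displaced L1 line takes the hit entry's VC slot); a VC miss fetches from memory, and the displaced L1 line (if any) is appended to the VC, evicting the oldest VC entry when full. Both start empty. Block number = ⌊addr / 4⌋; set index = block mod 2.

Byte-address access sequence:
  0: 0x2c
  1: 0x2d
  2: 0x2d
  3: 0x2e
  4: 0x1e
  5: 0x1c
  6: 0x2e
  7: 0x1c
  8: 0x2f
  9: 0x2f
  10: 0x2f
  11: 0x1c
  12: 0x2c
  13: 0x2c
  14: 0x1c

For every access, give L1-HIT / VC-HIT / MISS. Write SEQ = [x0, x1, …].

SEQ = [MISS, L1-HIT, L1-HIT, L1-HIT, MISS, L1-HIT, VC-HIT, VC-HIT, VC-HIT, L1-HIT, L1-HIT, VC-HIT, VC-HIT, L1-HIT, VC-HIT]

  [0] addr=0x2c blk=11 s=1: MISS | VC []
  [1] addr=0x2d blk=11 s=1: L1-HIT | VC []
  [2] addr=0x2d blk=11 s=1: L1-HIT | VC []
  [3] addr=0x2e blk=11 s=1: L1-HIT | VC []
  [4] addr=0x1e blk=7 s=1: MISS | VC [11]
  [5] addr=0x1c blk=7 s=1: L1-HIT | VC [11]
  [6] addr=0x2e blk=11 s=1: VC-HIT | VC [7]
  [7] addr=0x1c blk=7 s=1: VC-HIT | VC [11]
  [8] addr=0x2f blk=11 s=1: VC-HIT | VC [7]
  [9] addr=0x2f blk=11 s=1: L1-HIT | VC [7]
  [10] addr=0x2f blk=11 s=1: L1-HIT | VC [7]
  [11] addr=0x1c blk=7 s=1: VC-HIT | VC [11]
  [12] addr=0x2c blk=11 s=1: VC-HIT | VC [7]
  [13] addr=0x2c blk=11 s=1: L1-HIT | VC [7]
  [14] addr=0x1c blk=7 s=1: VC-HIT | VC [11]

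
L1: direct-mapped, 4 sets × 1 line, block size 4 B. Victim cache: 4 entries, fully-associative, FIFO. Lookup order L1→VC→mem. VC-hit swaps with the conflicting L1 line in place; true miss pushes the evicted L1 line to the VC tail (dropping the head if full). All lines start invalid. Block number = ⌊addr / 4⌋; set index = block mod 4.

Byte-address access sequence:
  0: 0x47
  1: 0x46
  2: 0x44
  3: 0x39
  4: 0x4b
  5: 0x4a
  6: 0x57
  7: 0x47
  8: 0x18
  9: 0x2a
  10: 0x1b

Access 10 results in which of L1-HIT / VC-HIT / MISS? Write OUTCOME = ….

OUTCOME = VC-HIT

#0 0x47→b17/s1 MISS; vc=[]
#1 0x46→b17/s1 L1-HIT; vc=[]
#2 0x44→b17/s1 L1-HIT; vc=[]
#3 0x39→b14/s2 MISS; vc=[]
#4 0x4b→b18/s2 MISS; vc=[14]
#5 0x4a→b18/s2 L1-HIT; vc=[14]
#6 0x57→b21/s1 MISS; vc=[14,17]
#7 0x47→b17/s1 VC-HIT; vc=[14,21]
#8 0x18→b6/s2 MISS; vc=[14,21,18]
#9 0x2a→b10/s2 MISS; vc=[14,21,18,6]
#10 0x1b→b6/s2 VC-HIT; vc=[14,21,18,10]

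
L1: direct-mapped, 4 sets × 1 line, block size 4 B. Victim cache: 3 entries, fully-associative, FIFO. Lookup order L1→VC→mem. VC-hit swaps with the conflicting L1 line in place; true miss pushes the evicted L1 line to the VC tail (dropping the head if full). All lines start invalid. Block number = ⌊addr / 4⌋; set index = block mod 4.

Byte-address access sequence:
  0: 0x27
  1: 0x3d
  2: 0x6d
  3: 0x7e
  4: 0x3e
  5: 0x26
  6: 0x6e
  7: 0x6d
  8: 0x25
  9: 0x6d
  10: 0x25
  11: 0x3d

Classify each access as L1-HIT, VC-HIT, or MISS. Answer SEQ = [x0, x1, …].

SEQ = [MISS, MISS, MISS, MISS, VC-HIT, L1-HIT, VC-HIT, L1-HIT, L1-HIT, L1-HIT, L1-HIT, VC-HIT]

#0 0x27→b9/s1 MISS; vc=[]
#1 0x3d→b15/s3 MISS; vc=[]
#2 0x6d→b27/s3 MISS; vc=[15]
#3 0x7e→b31/s3 MISS; vc=[15,27]
#4 0x3e→b15/s3 VC-HIT; vc=[31,27]
#5 0x26→b9/s1 L1-HIT; vc=[31,27]
#6 0x6e→b27/s3 VC-HIT; vc=[31,15]
#7 0x6d→b27/s3 L1-HIT; vc=[31,15]
#8 0x25→b9/s1 L1-HIT; vc=[31,15]
#9 0x6d→b27/s3 L1-HIT; vc=[31,15]
#10 0x25→b9/s1 L1-HIT; vc=[31,15]
#11 0x3d→b15/s3 VC-HIT; vc=[31,27]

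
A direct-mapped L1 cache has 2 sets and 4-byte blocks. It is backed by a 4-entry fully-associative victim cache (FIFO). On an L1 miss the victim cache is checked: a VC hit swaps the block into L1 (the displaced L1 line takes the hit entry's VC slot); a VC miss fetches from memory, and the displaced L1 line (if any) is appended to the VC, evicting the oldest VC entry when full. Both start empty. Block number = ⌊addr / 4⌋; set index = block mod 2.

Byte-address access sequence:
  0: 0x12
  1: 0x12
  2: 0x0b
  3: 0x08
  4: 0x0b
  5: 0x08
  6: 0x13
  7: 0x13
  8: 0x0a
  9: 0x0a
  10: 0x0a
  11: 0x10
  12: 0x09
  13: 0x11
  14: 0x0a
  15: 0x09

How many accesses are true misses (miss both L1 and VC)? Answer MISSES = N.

  [0] addr=0x12 blk=4 s=0: MISS | VC []
  [1] addr=0x12 blk=4 s=0: L1-HIT | VC []
  [2] addr=0xb blk=2 s=0: MISS | VC [4]
  [3] addr=0x8 blk=2 s=0: L1-HIT | VC [4]
  [4] addr=0xb blk=2 s=0: L1-HIT | VC [4]
  [5] addr=0x8 blk=2 s=0: L1-HIT | VC [4]
  [6] addr=0x13 blk=4 s=0: VC-HIT | VC [2]
  [7] addr=0x13 blk=4 s=0: L1-HIT | VC [2]
  [8] addr=0xa blk=2 s=0: VC-HIT | VC [4]
  [9] addr=0xa blk=2 s=0: L1-HIT | VC [4]
  [10] addr=0xa blk=2 s=0: L1-HIT | VC [4]
  [11] addr=0x10 blk=4 s=0: VC-HIT | VC [2]
  [12] addr=0x9 blk=2 s=0: VC-HIT | VC [4]
  [13] addr=0x11 blk=4 s=0: VC-HIT | VC [2]
  [14] addr=0xa blk=2 s=0: VC-HIT | VC [4]
  [15] addr=0x9 blk=2 s=0: L1-HIT | VC [4]

MISSES = 2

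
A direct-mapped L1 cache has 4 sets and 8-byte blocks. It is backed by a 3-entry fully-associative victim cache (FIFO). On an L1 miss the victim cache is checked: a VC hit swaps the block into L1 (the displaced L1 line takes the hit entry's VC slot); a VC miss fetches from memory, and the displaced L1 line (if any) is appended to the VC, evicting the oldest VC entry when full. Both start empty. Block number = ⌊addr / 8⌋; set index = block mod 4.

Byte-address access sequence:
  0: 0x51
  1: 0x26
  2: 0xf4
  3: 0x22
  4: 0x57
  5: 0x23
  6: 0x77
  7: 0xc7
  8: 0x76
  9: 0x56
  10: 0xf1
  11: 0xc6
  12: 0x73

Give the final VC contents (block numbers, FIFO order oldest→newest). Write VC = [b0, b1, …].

  [0] addr=0x51 blk=10 s=2: MISS | VC []
  [1] addr=0x26 blk=4 s=0: MISS | VC []
  [2] addr=0xf4 blk=30 s=2: MISS | VC [10]
  [3] addr=0x22 blk=4 s=0: L1-HIT | VC [10]
  [4] addr=0x57 blk=10 s=2: VC-HIT | VC [30]
  [5] addr=0x23 blk=4 s=0: L1-HIT | VC [30]
  [6] addr=0x77 blk=14 s=2: MISS | VC [30, 10]
  [7] addr=0xc7 blk=24 s=0: MISS | VC [30, 10, 4]
  [8] addr=0x76 blk=14 s=2: L1-HIT | VC [30, 10, 4]
  [9] addr=0x56 blk=10 s=2: VC-HIT | VC [30, 14, 4]
  [10] addr=0xf1 blk=30 s=2: VC-HIT | VC [10, 14, 4]
  [11] addr=0xc6 blk=24 s=0: L1-HIT | VC [10, 14, 4]
  [12] addr=0x73 blk=14 s=2: VC-HIT | VC [10, 30, 4]

VC = [10, 30, 4]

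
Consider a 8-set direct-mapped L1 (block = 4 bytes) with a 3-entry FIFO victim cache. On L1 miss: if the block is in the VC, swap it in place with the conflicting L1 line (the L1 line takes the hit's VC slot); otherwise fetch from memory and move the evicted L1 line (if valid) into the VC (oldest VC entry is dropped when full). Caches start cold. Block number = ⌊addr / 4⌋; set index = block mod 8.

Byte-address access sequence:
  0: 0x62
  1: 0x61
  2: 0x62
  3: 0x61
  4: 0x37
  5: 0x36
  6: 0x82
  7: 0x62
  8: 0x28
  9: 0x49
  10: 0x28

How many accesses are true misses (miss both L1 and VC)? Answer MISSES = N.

MISSES = 5

  [0] addr=0x62 blk=24 s=0: MISS | VC []
  [1] addr=0x61 blk=24 s=0: L1-HIT | VC []
  [2] addr=0x62 blk=24 s=0: L1-HIT | VC []
  [3] addr=0x61 blk=24 s=0: L1-HIT | VC []
  [4] addr=0x37 blk=13 s=5: MISS | VC []
  [5] addr=0x36 blk=13 s=5: L1-HIT | VC []
  [6] addr=0x82 blk=32 s=0: MISS | VC [24]
  [7] addr=0x62 blk=24 s=0: VC-HIT | VC [32]
  [8] addr=0x28 blk=10 s=2: MISS | VC [32]
  [9] addr=0x49 blk=18 s=2: MISS | VC [32, 10]
  [10] addr=0x28 blk=10 s=2: VC-HIT | VC [32, 18]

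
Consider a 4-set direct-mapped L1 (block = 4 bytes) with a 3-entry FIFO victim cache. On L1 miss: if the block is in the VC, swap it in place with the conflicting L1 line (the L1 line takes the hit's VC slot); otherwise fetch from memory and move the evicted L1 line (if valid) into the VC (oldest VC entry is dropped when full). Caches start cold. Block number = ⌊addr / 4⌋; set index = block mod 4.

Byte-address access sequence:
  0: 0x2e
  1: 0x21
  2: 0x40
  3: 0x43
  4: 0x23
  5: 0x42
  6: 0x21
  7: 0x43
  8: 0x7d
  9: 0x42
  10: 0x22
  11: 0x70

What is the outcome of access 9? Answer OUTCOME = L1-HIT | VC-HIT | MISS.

#0 0x2e→b11/s3 MISS; vc=[]
#1 0x21→b8/s0 MISS; vc=[]
#2 0x40→b16/s0 MISS; vc=[8]
#3 0x43→b16/s0 L1-HIT; vc=[8]
#4 0x23→b8/s0 VC-HIT; vc=[16]
#5 0x42→b16/s0 VC-HIT; vc=[8]
#6 0x21→b8/s0 VC-HIT; vc=[16]
#7 0x43→b16/s0 VC-HIT; vc=[8]
#8 0x7d→b31/s3 MISS; vc=[8,11]
#9 0x42→b16/s0 L1-HIT; vc=[8,11]
#10 0x22→b8/s0 VC-HIT; vc=[16,11]
#11 0x70→b28/s0 MISS; vc=[16,11,8]

OUTCOME = L1-HIT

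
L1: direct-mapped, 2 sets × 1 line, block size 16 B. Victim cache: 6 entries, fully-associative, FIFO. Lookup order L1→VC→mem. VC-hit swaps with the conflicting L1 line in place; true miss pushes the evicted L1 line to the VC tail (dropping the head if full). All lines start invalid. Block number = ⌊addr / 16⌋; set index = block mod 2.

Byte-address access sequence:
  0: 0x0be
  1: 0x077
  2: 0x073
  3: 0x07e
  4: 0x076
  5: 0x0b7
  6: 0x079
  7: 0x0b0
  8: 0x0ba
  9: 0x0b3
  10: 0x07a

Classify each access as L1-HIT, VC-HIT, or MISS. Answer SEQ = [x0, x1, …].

0: 0xbe (blk 11, set 1) → MISS  vc=[]
1: 0x77 (blk 7, set 1) → MISS  vc=[11]
2: 0x73 (blk 7, set 1) → L1-HIT  vc=[11]
3: 0x7e (blk 7, set 1) → L1-HIT  vc=[11]
4: 0x76 (blk 7, set 1) → L1-HIT  vc=[11]
5: 0xb7 (blk 11, set 1) → VC-HIT  vc=[7]
6: 0x79 (blk 7, set 1) → VC-HIT  vc=[11]
7: 0xb0 (blk 11, set 1) → VC-HIT  vc=[7]
8: 0xba (blk 11, set 1) → L1-HIT  vc=[7]
9: 0xb3 (blk 11, set 1) → L1-HIT  vc=[7]
10: 0x7a (blk 7, set 1) → VC-HIT  vc=[11]

SEQ = [MISS, MISS, L1-HIT, L1-HIT, L1-HIT, VC-HIT, VC-HIT, VC-HIT, L1-HIT, L1-HIT, VC-HIT]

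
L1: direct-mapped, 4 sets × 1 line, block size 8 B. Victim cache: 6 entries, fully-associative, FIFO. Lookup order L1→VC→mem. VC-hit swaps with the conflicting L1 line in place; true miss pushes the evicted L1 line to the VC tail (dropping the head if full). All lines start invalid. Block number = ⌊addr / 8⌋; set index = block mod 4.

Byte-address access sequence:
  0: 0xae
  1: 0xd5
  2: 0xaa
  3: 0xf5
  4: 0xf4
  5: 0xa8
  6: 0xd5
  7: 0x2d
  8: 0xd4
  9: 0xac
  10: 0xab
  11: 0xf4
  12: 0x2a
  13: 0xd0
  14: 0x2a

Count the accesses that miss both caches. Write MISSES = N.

MISSES = 4

0: 0xae (blk 21, set 1) → MISS  vc=[]
1: 0xd5 (blk 26, set 2) → MISS  vc=[]
2: 0xaa (blk 21, set 1) → L1-HIT  vc=[]
3: 0xf5 (blk 30, set 2) → MISS  vc=[26]
4: 0xf4 (blk 30, set 2) → L1-HIT  vc=[26]
5: 0xa8 (blk 21, set 1) → L1-HIT  vc=[26]
6: 0xd5 (blk 26, set 2) → VC-HIT  vc=[30]
7: 0x2d (blk 5, set 1) → MISS  vc=[30, 21]
8: 0xd4 (blk 26, set 2) → L1-HIT  vc=[30, 21]
9: 0xac (blk 21, set 1) → VC-HIT  vc=[30, 5]
10: 0xab (blk 21, set 1) → L1-HIT  vc=[30, 5]
11: 0xf4 (blk 30, set 2) → VC-HIT  vc=[26, 5]
12: 0x2a (blk 5, set 1) → VC-HIT  vc=[26, 21]
13: 0xd0 (blk 26, set 2) → VC-HIT  vc=[30, 21]
14: 0x2a (blk 5, set 1) → L1-HIT  vc=[30, 21]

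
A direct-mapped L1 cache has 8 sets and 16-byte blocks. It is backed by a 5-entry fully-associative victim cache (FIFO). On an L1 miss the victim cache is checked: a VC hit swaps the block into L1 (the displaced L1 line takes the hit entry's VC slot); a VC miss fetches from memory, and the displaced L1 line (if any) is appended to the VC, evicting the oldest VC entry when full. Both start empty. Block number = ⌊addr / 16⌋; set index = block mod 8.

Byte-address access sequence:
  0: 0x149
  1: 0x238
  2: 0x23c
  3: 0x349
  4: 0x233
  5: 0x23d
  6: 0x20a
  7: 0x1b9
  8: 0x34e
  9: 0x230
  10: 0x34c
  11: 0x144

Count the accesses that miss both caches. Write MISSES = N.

0: 0x149 (blk 20, set 4) → MISS  vc=[]
1: 0x238 (blk 35, set 3) → MISS  vc=[]
2: 0x23c (blk 35, set 3) → L1-HIT  vc=[]
3: 0x349 (blk 52, set 4) → MISS  vc=[20]
4: 0x233 (blk 35, set 3) → L1-HIT  vc=[20]
5: 0x23d (blk 35, set 3) → L1-HIT  vc=[20]
6: 0x20a (blk 32, set 0) → MISS  vc=[20]
7: 0x1b9 (blk 27, set 3) → MISS  vc=[20, 35]
8: 0x34e (blk 52, set 4) → L1-HIT  vc=[20, 35]
9: 0x230 (blk 35, set 3) → VC-HIT  vc=[20, 27]
10: 0x34c (blk 52, set 4) → L1-HIT  vc=[20, 27]
11: 0x144 (blk 20, set 4) → VC-HIT  vc=[52, 27]

MISSES = 5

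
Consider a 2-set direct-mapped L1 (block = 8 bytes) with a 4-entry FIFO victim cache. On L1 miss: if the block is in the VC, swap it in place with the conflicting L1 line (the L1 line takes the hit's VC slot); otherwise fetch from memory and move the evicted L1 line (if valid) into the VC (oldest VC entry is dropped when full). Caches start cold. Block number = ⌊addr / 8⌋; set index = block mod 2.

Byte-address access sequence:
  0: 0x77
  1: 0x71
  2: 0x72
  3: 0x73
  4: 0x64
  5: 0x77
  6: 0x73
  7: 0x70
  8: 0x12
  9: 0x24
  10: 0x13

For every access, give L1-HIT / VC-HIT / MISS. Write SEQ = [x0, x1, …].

0: 0x77 (blk 14, set 0) → MISS  vc=[]
1: 0x71 (blk 14, set 0) → L1-HIT  vc=[]
2: 0x72 (blk 14, set 0) → L1-HIT  vc=[]
3: 0x73 (blk 14, set 0) → L1-HIT  vc=[]
4: 0x64 (blk 12, set 0) → MISS  vc=[14]
5: 0x77 (blk 14, set 0) → VC-HIT  vc=[12]
6: 0x73 (blk 14, set 0) → L1-HIT  vc=[12]
7: 0x70 (blk 14, set 0) → L1-HIT  vc=[12]
8: 0x12 (blk 2, set 0) → MISS  vc=[12, 14]
9: 0x24 (blk 4, set 0) → MISS  vc=[12, 14, 2]
10: 0x13 (blk 2, set 0) → VC-HIT  vc=[12, 14, 4]

SEQ = [MISS, L1-HIT, L1-HIT, L1-HIT, MISS, VC-HIT, L1-HIT, L1-HIT, MISS, MISS, VC-HIT]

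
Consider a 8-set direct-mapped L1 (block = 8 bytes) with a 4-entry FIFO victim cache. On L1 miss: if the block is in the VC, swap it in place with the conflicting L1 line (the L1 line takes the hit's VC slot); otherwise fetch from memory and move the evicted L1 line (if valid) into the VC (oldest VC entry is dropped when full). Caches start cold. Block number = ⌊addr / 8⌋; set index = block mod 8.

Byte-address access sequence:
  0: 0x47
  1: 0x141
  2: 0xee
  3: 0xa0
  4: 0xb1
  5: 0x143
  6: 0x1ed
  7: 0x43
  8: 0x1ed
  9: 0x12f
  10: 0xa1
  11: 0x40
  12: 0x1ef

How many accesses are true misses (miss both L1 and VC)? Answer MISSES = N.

MISSES = 7

0: 0x47 (blk 8, set 0) → MISS  vc=[]
1: 0x141 (blk 40, set 0) → MISS  vc=[8]
2: 0xee (blk 29, set 5) → MISS  vc=[8]
3: 0xa0 (blk 20, set 4) → MISS  vc=[8]
4: 0xb1 (blk 22, set 6) → MISS  vc=[8]
5: 0x143 (blk 40, set 0) → L1-HIT  vc=[8]
6: 0x1ed (blk 61, set 5) → MISS  vc=[8, 29]
7: 0x43 (blk 8, set 0) → VC-HIT  vc=[40, 29]
8: 0x1ed (blk 61, set 5) → L1-HIT  vc=[40, 29]
9: 0x12f (blk 37, set 5) → MISS  vc=[40, 29, 61]
10: 0xa1 (blk 20, set 4) → L1-HIT  vc=[40, 29, 61]
11: 0x40 (blk 8, set 0) → L1-HIT  vc=[40, 29, 61]
12: 0x1ef (blk 61, set 5) → VC-HIT  vc=[40, 29, 37]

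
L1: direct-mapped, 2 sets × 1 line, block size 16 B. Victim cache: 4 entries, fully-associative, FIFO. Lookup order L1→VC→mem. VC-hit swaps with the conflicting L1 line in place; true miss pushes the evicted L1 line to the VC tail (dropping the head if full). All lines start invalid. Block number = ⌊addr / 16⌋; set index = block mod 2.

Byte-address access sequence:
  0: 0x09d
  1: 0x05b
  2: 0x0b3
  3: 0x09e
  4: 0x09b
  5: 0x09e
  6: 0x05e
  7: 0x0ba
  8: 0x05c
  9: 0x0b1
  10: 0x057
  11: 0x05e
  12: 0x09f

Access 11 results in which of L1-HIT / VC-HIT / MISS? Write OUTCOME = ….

  [0] addr=0x9d blk=9 s=1: MISS | VC []
  [1] addr=0x5b blk=5 s=1: MISS | VC [9]
  [2] addr=0xb3 blk=11 s=1: MISS | VC [9, 5]
  [3] addr=0x9e blk=9 s=1: VC-HIT | VC [11, 5]
  [4] addr=0x9b blk=9 s=1: L1-HIT | VC [11, 5]
  [5] addr=0x9e blk=9 s=1: L1-HIT | VC [11, 5]
  [6] addr=0x5e blk=5 s=1: VC-HIT | VC [11, 9]
  [7] addr=0xba blk=11 s=1: VC-HIT | VC [5, 9]
  [8] addr=0x5c blk=5 s=1: VC-HIT | VC [11, 9]
  [9] addr=0xb1 blk=11 s=1: VC-HIT | VC [5, 9]
  [10] addr=0x57 blk=5 s=1: VC-HIT | VC [11, 9]
  [11] addr=0x5e blk=5 s=1: L1-HIT | VC [11, 9]
  [12] addr=0x9f blk=9 s=1: VC-HIT | VC [11, 5]

OUTCOME = L1-HIT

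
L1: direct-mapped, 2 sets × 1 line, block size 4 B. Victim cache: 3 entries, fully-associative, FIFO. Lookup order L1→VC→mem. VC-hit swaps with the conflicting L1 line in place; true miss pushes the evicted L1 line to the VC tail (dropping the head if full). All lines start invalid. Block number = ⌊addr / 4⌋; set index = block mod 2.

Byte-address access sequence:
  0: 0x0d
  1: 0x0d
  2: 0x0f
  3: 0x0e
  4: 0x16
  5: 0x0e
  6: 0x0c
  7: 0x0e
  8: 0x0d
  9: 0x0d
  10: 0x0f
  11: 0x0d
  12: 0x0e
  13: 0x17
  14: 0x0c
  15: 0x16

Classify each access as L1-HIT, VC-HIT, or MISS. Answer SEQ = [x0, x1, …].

SEQ = [MISS, L1-HIT, L1-HIT, L1-HIT, MISS, VC-HIT, L1-HIT, L1-HIT, L1-HIT, L1-HIT, L1-HIT, L1-HIT, L1-HIT, VC-HIT, VC-HIT, VC-HIT]

  [0] addr=0xd blk=3 s=1: MISS | VC []
  [1] addr=0xd blk=3 s=1: L1-HIT | VC []
  [2] addr=0xf blk=3 s=1: L1-HIT | VC []
  [3] addr=0xe blk=3 s=1: L1-HIT | VC []
  [4] addr=0x16 blk=5 s=1: MISS | VC [3]
  [5] addr=0xe blk=3 s=1: VC-HIT | VC [5]
  [6] addr=0xc blk=3 s=1: L1-HIT | VC [5]
  [7] addr=0xe blk=3 s=1: L1-HIT | VC [5]
  [8] addr=0xd blk=3 s=1: L1-HIT | VC [5]
  [9] addr=0xd blk=3 s=1: L1-HIT | VC [5]
  [10] addr=0xf blk=3 s=1: L1-HIT | VC [5]
  [11] addr=0xd blk=3 s=1: L1-HIT | VC [5]
  [12] addr=0xe blk=3 s=1: L1-HIT | VC [5]
  [13] addr=0x17 blk=5 s=1: VC-HIT | VC [3]
  [14] addr=0xc blk=3 s=1: VC-HIT | VC [5]
  [15] addr=0x16 blk=5 s=1: VC-HIT | VC [3]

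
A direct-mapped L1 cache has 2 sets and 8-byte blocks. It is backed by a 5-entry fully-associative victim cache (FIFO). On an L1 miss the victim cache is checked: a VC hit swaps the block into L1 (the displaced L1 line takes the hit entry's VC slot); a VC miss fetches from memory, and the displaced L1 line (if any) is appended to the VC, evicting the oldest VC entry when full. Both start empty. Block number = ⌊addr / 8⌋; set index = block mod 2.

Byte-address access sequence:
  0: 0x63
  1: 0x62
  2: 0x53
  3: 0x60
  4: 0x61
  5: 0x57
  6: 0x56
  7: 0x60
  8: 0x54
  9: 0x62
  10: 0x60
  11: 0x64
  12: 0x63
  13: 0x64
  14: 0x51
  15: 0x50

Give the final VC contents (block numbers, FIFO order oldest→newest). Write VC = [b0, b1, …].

#0 0x63→b12/s0 MISS; vc=[]
#1 0x62→b12/s0 L1-HIT; vc=[]
#2 0x53→b10/s0 MISS; vc=[12]
#3 0x60→b12/s0 VC-HIT; vc=[10]
#4 0x61→b12/s0 L1-HIT; vc=[10]
#5 0x57→b10/s0 VC-HIT; vc=[12]
#6 0x56→b10/s0 L1-HIT; vc=[12]
#7 0x60→b12/s0 VC-HIT; vc=[10]
#8 0x54→b10/s0 VC-HIT; vc=[12]
#9 0x62→b12/s0 VC-HIT; vc=[10]
#10 0x60→b12/s0 L1-HIT; vc=[10]
#11 0x64→b12/s0 L1-HIT; vc=[10]
#12 0x63→b12/s0 L1-HIT; vc=[10]
#13 0x64→b12/s0 L1-HIT; vc=[10]
#14 0x51→b10/s0 VC-HIT; vc=[12]
#15 0x50→b10/s0 L1-HIT; vc=[12]

VC = [12]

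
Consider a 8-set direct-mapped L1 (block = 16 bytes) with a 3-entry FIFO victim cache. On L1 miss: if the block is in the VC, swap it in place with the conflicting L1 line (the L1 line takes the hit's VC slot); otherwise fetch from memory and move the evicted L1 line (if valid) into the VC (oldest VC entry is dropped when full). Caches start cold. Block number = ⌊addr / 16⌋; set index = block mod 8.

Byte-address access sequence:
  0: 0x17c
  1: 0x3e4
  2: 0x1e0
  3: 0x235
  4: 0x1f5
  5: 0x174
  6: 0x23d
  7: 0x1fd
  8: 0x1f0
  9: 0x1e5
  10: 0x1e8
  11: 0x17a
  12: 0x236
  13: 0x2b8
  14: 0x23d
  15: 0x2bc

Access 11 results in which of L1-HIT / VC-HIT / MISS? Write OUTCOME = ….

OUTCOME = VC-HIT

0: 0x17c (blk 23, set 7) → MISS  vc=[]
1: 0x3e4 (blk 62, set 6) → MISS  vc=[]
2: 0x1e0 (blk 30, set 6) → MISS  vc=[62]
3: 0x235 (blk 35, set 3) → MISS  vc=[62]
4: 0x1f5 (blk 31, set 7) → MISS  vc=[62, 23]
5: 0x174 (blk 23, set 7) → VC-HIT  vc=[62, 31]
6: 0x23d (blk 35, set 3) → L1-HIT  vc=[62, 31]
7: 0x1fd (blk 31, set 7) → VC-HIT  vc=[62, 23]
8: 0x1f0 (blk 31, set 7) → L1-HIT  vc=[62, 23]
9: 0x1e5 (blk 30, set 6) → L1-HIT  vc=[62, 23]
10: 0x1e8 (blk 30, set 6) → L1-HIT  vc=[62, 23]
11: 0x17a (blk 23, set 7) → VC-HIT  vc=[62, 31]
12: 0x236 (blk 35, set 3) → L1-HIT  vc=[62, 31]
13: 0x2b8 (blk 43, set 3) → MISS  vc=[62, 31, 35]
14: 0x23d (blk 35, set 3) → VC-HIT  vc=[62, 31, 43]
15: 0x2bc (blk 43, set 3) → VC-HIT  vc=[62, 31, 35]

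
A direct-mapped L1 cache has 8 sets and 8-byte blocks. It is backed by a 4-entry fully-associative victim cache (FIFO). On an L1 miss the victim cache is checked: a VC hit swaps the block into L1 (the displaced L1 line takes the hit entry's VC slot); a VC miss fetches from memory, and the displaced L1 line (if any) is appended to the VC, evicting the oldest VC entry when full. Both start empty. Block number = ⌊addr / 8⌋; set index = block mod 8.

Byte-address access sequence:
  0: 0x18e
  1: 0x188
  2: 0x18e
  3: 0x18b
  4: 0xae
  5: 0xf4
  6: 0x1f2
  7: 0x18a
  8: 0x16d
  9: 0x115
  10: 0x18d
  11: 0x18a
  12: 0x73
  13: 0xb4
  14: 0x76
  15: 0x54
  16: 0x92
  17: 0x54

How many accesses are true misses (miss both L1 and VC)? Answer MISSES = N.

MISSES = 10

  [0] addr=0x18e blk=49 s=1: MISS | VC []
  [1] addr=0x188 blk=49 s=1: L1-HIT | VC []
  [2] addr=0x18e blk=49 s=1: L1-HIT | VC []
  [3] addr=0x18b blk=49 s=1: L1-HIT | VC []
  [4] addr=0xae blk=21 s=5: MISS | VC []
  [5] addr=0xf4 blk=30 s=6: MISS | VC []
  [6] addr=0x1f2 blk=62 s=6: MISS | VC [30]
  [7] addr=0x18a blk=49 s=1: L1-HIT | VC [30]
  [8] addr=0x16d blk=45 s=5: MISS | VC [30, 21]
  [9] addr=0x115 blk=34 s=2: MISS | VC [30, 21]
  [10] addr=0x18d blk=49 s=1: L1-HIT | VC [30, 21]
  [11] addr=0x18a blk=49 s=1: L1-HIT | VC [30, 21]
  [12] addr=0x73 blk=14 s=6: MISS | VC [30, 21, 62]
  [13] addr=0xb4 blk=22 s=6: MISS | VC [30, 21, 62, 14]
  [14] addr=0x76 blk=14 s=6: VC-HIT | VC [30, 21, 62, 22]
  [15] addr=0x54 blk=10 s=2: MISS | VC [21, 62, 22, 34]
  [16] addr=0x92 blk=18 s=2: MISS | VC [62, 22, 34, 10]
  [17] addr=0x54 blk=10 s=2: VC-HIT | VC [62, 22, 34, 18]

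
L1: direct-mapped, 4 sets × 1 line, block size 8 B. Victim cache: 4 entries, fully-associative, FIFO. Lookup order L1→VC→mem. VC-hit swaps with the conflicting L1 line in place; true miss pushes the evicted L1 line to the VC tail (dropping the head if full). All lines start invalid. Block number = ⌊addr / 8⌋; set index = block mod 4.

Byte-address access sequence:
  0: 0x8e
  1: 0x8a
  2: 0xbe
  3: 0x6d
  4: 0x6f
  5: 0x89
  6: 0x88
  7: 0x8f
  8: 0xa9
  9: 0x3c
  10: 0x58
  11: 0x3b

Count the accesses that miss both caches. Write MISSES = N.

MISSES = 6

0: 0x8e (blk 17, set 1) → MISS  vc=[]
1: 0x8a (blk 17, set 1) → L1-HIT  vc=[]
2: 0xbe (blk 23, set 3) → MISS  vc=[]
3: 0x6d (blk 13, set 1) → MISS  vc=[17]
4: 0x6f (blk 13, set 1) → L1-HIT  vc=[17]
5: 0x89 (blk 17, set 1) → VC-HIT  vc=[13]
6: 0x88 (blk 17, set 1) → L1-HIT  vc=[13]
7: 0x8f (blk 17, set 1) → L1-HIT  vc=[13]
8: 0xa9 (blk 21, set 1) → MISS  vc=[13, 17]
9: 0x3c (blk 7, set 3) → MISS  vc=[13, 17, 23]
10: 0x58 (blk 11, set 3) → MISS  vc=[13, 17, 23, 7]
11: 0x3b (blk 7, set 3) → VC-HIT  vc=[13, 17, 23, 11]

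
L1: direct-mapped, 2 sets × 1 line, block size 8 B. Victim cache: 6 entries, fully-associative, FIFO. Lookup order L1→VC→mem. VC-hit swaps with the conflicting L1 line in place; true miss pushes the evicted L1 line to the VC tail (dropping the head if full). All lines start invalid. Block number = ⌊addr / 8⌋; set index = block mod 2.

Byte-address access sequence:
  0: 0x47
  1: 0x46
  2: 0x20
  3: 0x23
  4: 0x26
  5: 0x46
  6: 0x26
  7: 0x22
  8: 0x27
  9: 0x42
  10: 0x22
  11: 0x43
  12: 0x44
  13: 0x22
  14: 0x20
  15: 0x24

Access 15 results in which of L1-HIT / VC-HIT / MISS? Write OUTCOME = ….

OUTCOME = L1-HIT

  [0] addr=0x47 blk=8 s=0: MISS | VC []
  [1] addr=0x46 blk=8 s=0: L1-HIT | VC []
  [2] addr=0x20 blk=4 s=0: MISS | VC [8]
  [3] addr=0x23 blk=4 s=0: L1-HIT | VC [8]
  [4] addr=0x26 blk=4 s=0: L1-HIT | VC [8]
  [5] addr=0x46 blk=8 s=0: VC-HIT | VC [4]
  [6] addr=0x26 blk=4 s=0: VC-HIT | VC [8]
  [7] addr=0x22 blk=4 s=0: L1-HIT | VC [8]
  [8] addr=0x27 blk=4 s=0: L1-HIT | VC [8]
  [9] addr=0x42 blk=8 s=0: VC-HIT | VC [4]
  [10] addr=0x22 blk=4 s=0: VC-HIT | VC [8]
  [11] addr=0x43 blk=8 s=0: VC-HIT | VC [4]
  [12] addr=0x44 blk=8 s=0: L1-HIT | VC [4]
  [13] addr=0x22 blk=4 s=0: VC-HIT | VC [8]
  [14] addr=0x20 blk=4 s=0: L1-HIT | VC [8]
  [15] addr=0x24 blk=4 s=0: L1-HIT | VC [8]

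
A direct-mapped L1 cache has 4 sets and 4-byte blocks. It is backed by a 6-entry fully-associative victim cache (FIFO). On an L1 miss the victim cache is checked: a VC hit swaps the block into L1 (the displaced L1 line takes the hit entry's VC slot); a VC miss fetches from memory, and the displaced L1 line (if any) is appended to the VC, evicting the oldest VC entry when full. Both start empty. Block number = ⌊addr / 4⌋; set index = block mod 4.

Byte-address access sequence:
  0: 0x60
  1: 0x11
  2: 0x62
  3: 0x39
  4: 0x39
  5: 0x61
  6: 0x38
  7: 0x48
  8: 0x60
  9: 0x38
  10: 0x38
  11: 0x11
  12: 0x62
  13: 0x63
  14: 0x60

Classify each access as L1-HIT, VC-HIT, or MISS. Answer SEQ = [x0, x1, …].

SEQ = [MISS, MISS, VC-HIT, MISS, L1-HIT, L1-HIT, L1-HIT, MISS, L1-HIT, VC-HIT, L1-HIT, VC-HIT, VC-HIT, L1-HIT, L1-HIT]

#0 0x60→b24/s0 MISS; vc=[]
#1 0x11→b4/s0 MISS; vc=[24]
#2 0x62→b24/s0 VC-HIT; vc=[4]
#3 0x39→b14/s2 MISS; vc=[4]
#4 0x39→b14/s2 L1-HIT; vc=[4]
#5 0x61→b24/s0 L1-HIT; vc=[4]
#6 0x38→b14/s2 L1-HIT; vc=[4]
#7 0x48→b18/s2 MISS; vc=[4,14]
#8 0x60→b24/s0 L1-HIT; vc=[4,14]
#9 0x38→b14/s2 VC-HIT; vc=[4,18]
#10 0x38→b14/s2 L1-HIT; vc=[4,18]
#11 0x11→b4/s0 VC-HIT; vc=[24,18]
#12 0x62→b24/s0 VC-HIT; vc=[4,18]
#13 0x63→b24/s0 L1-HIT; vc=[4,18]
#14 0x60→b24/s0 L1-HIT; vc=[4,18]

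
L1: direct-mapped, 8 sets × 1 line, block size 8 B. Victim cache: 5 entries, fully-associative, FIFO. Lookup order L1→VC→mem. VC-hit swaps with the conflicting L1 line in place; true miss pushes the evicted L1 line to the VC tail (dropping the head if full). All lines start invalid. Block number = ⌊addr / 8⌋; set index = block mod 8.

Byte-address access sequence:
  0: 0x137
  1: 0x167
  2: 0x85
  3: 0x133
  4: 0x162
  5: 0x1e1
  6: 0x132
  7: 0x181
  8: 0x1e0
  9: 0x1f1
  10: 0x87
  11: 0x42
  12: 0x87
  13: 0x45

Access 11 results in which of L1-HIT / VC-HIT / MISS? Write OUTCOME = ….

OUTCOME = MISS

  [0] addr=0x137 blk=38 s=6: MISS | VC []
  [1] addr=0x167 blk=44 s=4: MISS | VC []
  [2] addr=0x85 blk=16 s=0: MISS | VC []
  [3] addr=0x133 blk=38 s=6: L1-HIT | VC []
  [4] addr=0x162 blk=44 s=4: L1-HIT | VC []
  [5] addr=0x1e1 blk=60 s=4: MISS | VC [44]
  [6] addr=0x132 blk=38 s=6: L1-HIT | VC [44]
  [7] addr=0x181 blk=48 s=0: MISS | VC [44, 16]
  [8] addr=0x1e0 blk=60 s=4: L1-HIT | VC [44, 16]
  [9] addr=0x1f1 blk=62 s=6: MISS | VC [44, 16, 38]
  [10] addr=0x87 blk=16 s=0: VC-HIT | VC [44, 48, 38]
  [11] addr=0x42 blk=8 s=0: MISS | VC [44, 48, 38, 16]
  [12] addr=0x87 blk=16 s=0: VC-HIT | VC [44, 48, 38, 8]
  [13] addr=0x45 blk=8 s=0: VC-HIT | VC [44, 48, 38, 16]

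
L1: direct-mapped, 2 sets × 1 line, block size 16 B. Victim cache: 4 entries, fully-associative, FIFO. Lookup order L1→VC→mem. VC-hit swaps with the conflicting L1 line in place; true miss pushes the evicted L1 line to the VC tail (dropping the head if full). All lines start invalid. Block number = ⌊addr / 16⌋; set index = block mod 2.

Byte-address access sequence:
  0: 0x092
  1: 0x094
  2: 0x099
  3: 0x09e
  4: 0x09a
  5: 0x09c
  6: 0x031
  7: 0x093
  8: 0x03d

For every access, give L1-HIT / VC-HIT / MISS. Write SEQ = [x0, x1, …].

0: 0x92 (blk 9, set 1) → MISS  vc=[]
1: 0x94 (blk 9, set 1) → L1-HIT  vc=[]
2: 0x99 (blk 9, set 1) → L1-HIT  vc=[]
3: 0x9e (blk 9, set 1) → L1-HIT  vc=[]
4: 0x9a (blk 9, set 1) → L1-HIT  vc=[]
5: 0x9c (blk 9, set 1) → L1-HIT  vc=[]
6: 0x31 (blk 3, set 1) → MISS  vc=[9]
7: 0x93 (blk 9, set 1) → VC-HIT  vc=[3]
8: 0x3d (blk 3, set 1) → VC-HIT  vc=[9]

SEQ = [MISS, L1-HIT, L1-HIT, L1-HIT, L1-HIT, L1-HIT, MISS, VC-HIT, VC-HIT]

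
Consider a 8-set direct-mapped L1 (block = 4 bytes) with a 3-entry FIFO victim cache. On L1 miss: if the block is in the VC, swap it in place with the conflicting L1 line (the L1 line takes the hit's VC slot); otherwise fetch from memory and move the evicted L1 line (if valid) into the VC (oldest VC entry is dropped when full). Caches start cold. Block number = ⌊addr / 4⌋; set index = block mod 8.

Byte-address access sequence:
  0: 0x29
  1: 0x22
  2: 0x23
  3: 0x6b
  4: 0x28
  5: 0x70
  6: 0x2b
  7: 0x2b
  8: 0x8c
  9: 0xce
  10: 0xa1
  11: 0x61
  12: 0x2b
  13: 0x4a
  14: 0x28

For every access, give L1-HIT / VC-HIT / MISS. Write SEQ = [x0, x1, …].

SEQ = [MISS, MISS, L1-HIT, MISS, VC-HIT, MISS, L1-HIT, L1-HIT, MISS, MISS, MISS, MISS, L1-HIT, MISS, VC-HIT]

0: 0x29 (blk 10, set 2) → MISS  vc=[]
1: 0x22 (blk 8, set 0) → MISS  vc=[]
2: 0x23 (blk 8, set 0) → L1-HIT  vc=[]
3: 0x6b (blk 26, set 2) → MISS  vc=[10]
4: 0x28 (blk 10, set 2) → VC-HIT  vc=[26]
5: 0x70 (blk 28, set 4) → MISS  vc=[26]
6: 0x2b (blk 10, set 2) → L1-HIT  vc=[26]
7: 0x2b (blk 10, set 2) → L1-HIT  vc=[26]
8: 0x8c (blk 35, set 3) → MISS  vc=[26]
9: 0xce (blk 51, set 3) → MISS  vc=[26, 35]
10: 0xa1 (blk 40, set 0) → MISS  vc=[26, 35, 8]
11: 0x61 (blk 24, set 0) → MISS  vc=[35, 8, 40]
12: 0x2b (blk 10, set 2) → L1-HIT  vc=[35, 8, 40]
13: 0x4a (blk 18, set 2) → MISS  vc=[8, 40, 10]
14: 0x28 (blk 10, set 2) → VC-HIT  vc=[8, 40, 18]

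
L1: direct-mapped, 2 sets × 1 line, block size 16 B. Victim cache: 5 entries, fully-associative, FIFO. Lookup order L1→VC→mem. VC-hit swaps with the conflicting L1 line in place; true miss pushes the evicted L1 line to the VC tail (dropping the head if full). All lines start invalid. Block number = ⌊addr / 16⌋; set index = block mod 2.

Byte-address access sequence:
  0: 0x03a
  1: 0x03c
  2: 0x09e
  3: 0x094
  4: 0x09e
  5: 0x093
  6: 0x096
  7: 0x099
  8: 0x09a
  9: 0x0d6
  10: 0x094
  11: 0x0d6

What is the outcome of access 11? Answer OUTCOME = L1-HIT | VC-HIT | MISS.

OUTCOME = VC-HIT

0: 0x3a (blk 3, set 1) → MISS  vc=[]
1: 0x3c (blk 3, set 1) → L1-HIT  vc=[]
2: 0x9e (blk 9, set 1) → MISS  vc=[3]
3: 0x94 (blk 9, set 1) → L1-HIT  vc=[3]
4: 0x9e (blk 9, set 1) → L1-HIT  vc=[3]
5: 0x93 (blk 9, set 1) → L1-HIT  vc=[3]
6: 0x96 (blk 9, set 1) → L1-HIT  vc=[3]
7: 0x99 (blk 9, set 1) → L1-HIT  vc=[3]
8: 0x9a (blk 9, set 1) → L1-HIT  vc=[3]
9: 0xd6 (blk 13, set 1) → MISS  vc=[3, 9]
10: 0x94 (blk 9, set 1) → VC-HIT  vc=[3, 13]
11: 0xd6 (blk 13, set 1) → VC-HIT  vc=[3, 9]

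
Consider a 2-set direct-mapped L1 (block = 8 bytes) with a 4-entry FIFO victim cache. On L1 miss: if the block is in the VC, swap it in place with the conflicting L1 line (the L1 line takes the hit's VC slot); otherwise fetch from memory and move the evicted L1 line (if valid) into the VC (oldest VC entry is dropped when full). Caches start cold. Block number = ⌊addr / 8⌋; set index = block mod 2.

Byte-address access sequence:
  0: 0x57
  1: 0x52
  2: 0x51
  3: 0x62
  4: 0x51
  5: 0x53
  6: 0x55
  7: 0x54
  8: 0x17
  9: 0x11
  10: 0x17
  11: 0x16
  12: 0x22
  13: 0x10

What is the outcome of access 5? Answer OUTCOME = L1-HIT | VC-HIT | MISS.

0: 0x57 (blk 10, set 0) → MISS  vc=[]
1: 0x52 (blk 10, set 0) → L1-HIT  vc=[]
2: 0x51 (blk 10, set 0) → L1-HIT  vc=[]
3: 0x62 (blk 12, set 0) → MISS  vc=[10]
4: 0x51 (blk 10, set 0) → VC-HIT  vc=[12]
5: 0x53 (blk 10, set 0) → L1-HIT  vc=[12]
6: 0x55 (blk 10, set 0) → L1-HIT  vc=[12]
7: 0x54 (blk 10, set 0) → L1-HIT  vc=[12]
8: 0x17 (blk 2, set 0) → MISS  vc=[12, 10]
9: 0x11 (blk 2, set 0) → L1-HIT  vc=[12, 10]
10: 0x17 (blk 2, set 0) → L1-HIT  vc=[12, 10]
11: 0x16 (blk 2, set 0) → L1-HIT  vc=[12, 10]
12: 0x22 (blk 4, set 0) → MISS  vc=[12, 10, 2]
13: 0x10 (blk 2, set 0) → VC-HIT  vc=[12, 10, 4]

OUTCOME = L1-HIT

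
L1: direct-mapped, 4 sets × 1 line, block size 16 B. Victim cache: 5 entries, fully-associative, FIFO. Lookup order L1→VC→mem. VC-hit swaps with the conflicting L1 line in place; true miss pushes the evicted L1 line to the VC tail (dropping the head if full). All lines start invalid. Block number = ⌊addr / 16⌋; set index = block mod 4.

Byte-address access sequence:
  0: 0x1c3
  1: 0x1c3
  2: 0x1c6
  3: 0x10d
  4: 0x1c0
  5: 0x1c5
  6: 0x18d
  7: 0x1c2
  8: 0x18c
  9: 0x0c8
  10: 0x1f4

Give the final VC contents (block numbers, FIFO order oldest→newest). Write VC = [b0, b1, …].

VC = [16, 28, 24]

0: 0x1c3 (blk 28, set 0) → MISS  vc=[]
1: 0x1c3 (blk 28, set 0) → L1-HIT  vc=[]
2: 0x1c6 (blk 28, set 0) → L1-HIT  vc=[]
3: 0x10d (blk 16, set 0) → MISS  vc=[28]
4: 0x1c0 (blk 28, set 0) → VC-HIT  vc=[16]
5: 0x1c5 (blk 28, set 0) → L1-HIT  vc=[16]
6: 0x18d (blk 24, set 0) → MISS  vc=[16, 28]
7: 0x1c2 (blk 28, set 0) → VC-HIT  vc=[16, 24]
8: 0x18c (blk 24, set 0) → VC-HIT  vc=[16, 28]
9: 0xc8 (blk 12, set 0) → MISS  vc=[16, 28, 24]
10: 0x1f4 (blk 31, set 3) → MISS  vc=[16, 28, 24]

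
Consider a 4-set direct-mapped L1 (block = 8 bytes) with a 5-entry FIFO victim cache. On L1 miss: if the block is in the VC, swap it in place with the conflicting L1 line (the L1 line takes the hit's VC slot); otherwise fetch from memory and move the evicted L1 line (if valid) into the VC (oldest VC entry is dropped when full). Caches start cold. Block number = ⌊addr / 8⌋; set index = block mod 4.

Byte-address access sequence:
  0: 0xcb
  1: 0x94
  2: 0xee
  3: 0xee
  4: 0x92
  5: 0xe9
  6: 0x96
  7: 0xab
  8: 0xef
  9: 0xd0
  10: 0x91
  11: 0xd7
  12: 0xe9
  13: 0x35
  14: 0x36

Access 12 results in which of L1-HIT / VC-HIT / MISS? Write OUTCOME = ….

OUTCOME = L1-HIT

#0 0xcb→b25/s1 MISS; vc=[]
#1 0x94→b18/s2 MISS; vc=[]
#2 0xee→b29/s1 MISS; vc=[25]
#3 0xee→b29/s1 L1-HIT; vc=[25]
#4 0x92→b18/s2 L1-HIT; vc=[25]
#5 0xe9→b29/s1 L1-HIT; vc=[25]
#6 0x96→b18/s2 L1-HIT; vc=[25]
#7 0xab→b21/s1 MISS; vc=[25,29]
#8 0xef→b29/s1 VC-HIT; vc=[25,21]
#9 0xd0→b26/s2 MISS; vc=[25,21,18]
#10 0x91→b18/s2 VC-HIT; vc=[25,21,26]
#11 0xd7→b26/s2 VC-HIT; vc=[25,21,18]
#12 0xe9→b29/s1 L1-HIT; vc=[25,21,18]
#13 0x35→b6/s2 MISS; vc=[25,21,18,26]
#14 0x36→b6/s2 L1-HIT; vc=[25,21,18,26]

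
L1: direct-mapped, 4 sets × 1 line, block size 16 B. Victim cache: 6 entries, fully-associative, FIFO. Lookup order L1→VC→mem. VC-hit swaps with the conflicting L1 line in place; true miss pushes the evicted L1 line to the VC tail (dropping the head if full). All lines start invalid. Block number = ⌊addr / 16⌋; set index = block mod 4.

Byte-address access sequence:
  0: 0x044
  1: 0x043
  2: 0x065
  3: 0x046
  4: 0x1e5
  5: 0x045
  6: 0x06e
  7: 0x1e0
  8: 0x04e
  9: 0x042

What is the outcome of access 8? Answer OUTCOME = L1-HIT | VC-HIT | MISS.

OUTCOME = L1-HIT

0: 0x44 (blk 4, set 0) → MISS  vc=[]
1: 0x43 (blk 4, set 0) → L1-HIT  vc=[]
2: 0x65 (blk 6, set 2) → MISS  vc=[]
3: 0x46 (blk 4, set 0) → L1-HIT  vc=[]
4: 0x1e5 (blk 30, set 2) → MISS  vc=[6]
5: 0x45 (blk 4, set 0) → L1-HIT  vc=[6]
6: 0x6e (blk 6, set 2) → VC-HIT  vc=[30]
7: 0x1e0 (blk 30, set 2) → VC-HIT  vc=[6]
8: 0x4e (blk 4, set 0) → L1-HIT  vc=[6]
9: 0x42 (blk 4, set 0) → L1-HIT  vc=[6]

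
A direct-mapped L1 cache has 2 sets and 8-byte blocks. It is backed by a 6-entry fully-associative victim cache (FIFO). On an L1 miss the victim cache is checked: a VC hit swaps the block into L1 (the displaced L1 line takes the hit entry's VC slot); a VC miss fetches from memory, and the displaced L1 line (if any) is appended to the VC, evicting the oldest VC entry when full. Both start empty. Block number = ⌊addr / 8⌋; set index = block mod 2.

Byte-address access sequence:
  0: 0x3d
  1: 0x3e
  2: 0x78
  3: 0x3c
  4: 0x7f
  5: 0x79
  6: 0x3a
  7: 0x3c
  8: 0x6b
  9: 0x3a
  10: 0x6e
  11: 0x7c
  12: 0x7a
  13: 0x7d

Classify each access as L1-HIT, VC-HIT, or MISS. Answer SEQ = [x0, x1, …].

0: 0x3d (blk 7, set 1) → MISS  vc=[]
1: 0x3e (blk 7, set 1) → L1-HIT  vc=[]
2: 0x78 (blk 15, set 1) → MISS  vc=[7]
3: 0x3c (blk 7, set 1) → VC-HIT  vc=[15]
4: 0x7f (blk 15, set 1) → VC-HIT  vc=[7]
5: 0x79 (blk 15, set 1) → L1-HIT  vc=[7]
6: 0x3a (blk 7, set 1) → VC-HIT  vc=[15]
7: 0x3c (blk 7, set 1) → L1-HIT  vc=[15]
8: 0x6b (blk 13, set 1) → MISS  vc=[15, 7]
9: 0x3a (blk 7, set 1) → VC-HIT  vc=[15, 13]
10: 0x6e (blk 13, set 1) → VC-HIT  vc=[15, 7]
11: 0x7c (blk 15, set 1) → VC-HIT  vc=[13, 7]
12: 0x7a (blk 15, set 1) → L1-HIT  vc=[13, 7]
13: 0x7d (blk 15, set 1) → L1-HIT  vc=[13, 7]

SEQ = [MISS, L1-HIT, MISS, VC-HIT, VC-HIT, L1-HIT, VC-HIT, L1-HIT, MISS, VC-HIT, VC-HIT, VC-HIT, L1-HIT, L1-HIT]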